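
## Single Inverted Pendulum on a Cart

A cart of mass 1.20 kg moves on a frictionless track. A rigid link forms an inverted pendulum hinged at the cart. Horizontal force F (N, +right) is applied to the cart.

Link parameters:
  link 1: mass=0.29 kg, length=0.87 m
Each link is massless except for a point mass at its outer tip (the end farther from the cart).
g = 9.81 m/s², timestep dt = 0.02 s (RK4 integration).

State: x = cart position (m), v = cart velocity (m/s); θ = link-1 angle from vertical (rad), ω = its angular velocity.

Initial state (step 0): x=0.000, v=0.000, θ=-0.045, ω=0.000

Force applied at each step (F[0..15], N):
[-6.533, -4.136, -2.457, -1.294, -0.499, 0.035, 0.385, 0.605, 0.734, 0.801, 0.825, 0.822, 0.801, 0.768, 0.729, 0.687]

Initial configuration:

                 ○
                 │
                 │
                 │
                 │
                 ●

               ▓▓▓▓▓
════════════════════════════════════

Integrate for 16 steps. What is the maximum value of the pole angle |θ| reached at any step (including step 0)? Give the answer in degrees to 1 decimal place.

Answer: 2.6°

Derivation:
apply F[0]=-6.533 → step 1: x=-0.001, v=-0.107, θ=-0.044, ω=0.112
apply F[1]=-4.136 → step 2: x=-0.004, v=-0.174, θ=-0.041, ω=0.180
apply F[2]=-2.457 → step 3: x=-0.008, v=-0.213, θ=-0.037, ω=0.216
apply F[3]=-1.294 → step 4: x=-0.012, v=-0.233, θ=-0.033, ω=0.231
apply F[4]=-0.499 → step 5: x=-0.017, v=-0.240, θ=-0.028, ω=0.232
apply F[5]=+0.035 → step 6: x=-0.022, v=-0.238, θ=-0.023, ω=0.224
apply F[6]=+0.385 → step 7: x=-0.026, v=-0.230, θ=-0.019, ω=0.211
apply F[7]=+0.605 → step 8: x=-0.031, v=-0.219, θ=-0.015, ω=0.194
apply F[8]=+0.734 → step 9: x=-0.035, v=-0.207, θ=-0.011, ω=0.177
apply F[9]=+0.801 → step 10: x=-0.039, v=-0.193, θ=-0.008, ω=0.159
apply F[10]=+0.825 → step 11: x=-0.043, v=-0.179, θ=-0.005, ω=0.141
apply F[11]=+0.822 → step 12: x=-0.046, v=-0.165, θ=-0.002, ω=0.124
apply F[12]=+0.801 → step 13: x=-0.049, v=-0.151, θ=0.000, ω=0.109
apply F[13]=+0.768 → step 14: x=-0.052, v=-0.139, θ=0.002, ω=0.094
apply F[14]=+0.729 → step 15: x=-0.055, v=-0.127, θ=0.004, ω=0.081
apply F[15]=+0.687 → step 16: x=-0.057, v=-0.115, θ=0.005, ω=0.069
Max |angle| over trajectory = 0.045 rad = 2.6°.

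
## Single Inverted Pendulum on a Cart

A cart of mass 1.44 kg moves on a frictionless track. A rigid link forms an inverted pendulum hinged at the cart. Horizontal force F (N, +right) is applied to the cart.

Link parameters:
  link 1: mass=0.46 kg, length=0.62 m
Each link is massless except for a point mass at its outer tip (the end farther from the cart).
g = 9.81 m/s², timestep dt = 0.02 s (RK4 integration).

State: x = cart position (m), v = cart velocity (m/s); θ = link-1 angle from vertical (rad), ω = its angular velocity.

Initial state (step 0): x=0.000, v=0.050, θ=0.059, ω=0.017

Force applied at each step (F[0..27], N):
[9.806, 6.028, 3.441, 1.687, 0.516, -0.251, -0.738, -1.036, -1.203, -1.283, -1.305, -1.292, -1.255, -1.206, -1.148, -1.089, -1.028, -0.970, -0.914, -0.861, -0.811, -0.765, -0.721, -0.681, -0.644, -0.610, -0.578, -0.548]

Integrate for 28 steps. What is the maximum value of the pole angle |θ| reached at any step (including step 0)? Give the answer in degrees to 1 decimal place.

apply F[0]=+9.806 → step 1: x=0.002, v=0.182, θ=0.057, ω=-0.178
apply F[1]=+6.028 → step 2: x=0.007, v=0.263, θ=0.053, ω=-0.289
apply F[2]=+3.441 → step 3: x=0.012, v=0.307, θ=0.046, ω=-0.346
apply F[3]=+1.687 → step 4: x=0.019, v=0.328, θ=0.039, ω=-0.365
apply F[4]=+0.516 → step 5: x=0.025, v=0.333, θ=0.032, ω=-0.362
apply F[5]=-0.251 → step 6: x=0.032, v=0.328, θ=0.025, ω=-0.345
apply F[6]=-0.738 → step 7: x=0.038, v=0.316, θ=0.018, ω=-0.319
apply F[7]=-1.036 → step 8: x=0.045, v=0.301, θ=0.012, ω=-0.290
apply F[8]=-1.203 → step 9: x=0.050, v=0.283, θ=0.007, ω=-0.259
apply F[9]=-1.283 → step 10: x=0.056, v=0.265, θ=0.002, ω=-0.228
apply F[10]=-1.305 → step 11: x=0.061, v=0.247, θ=-0.002, ω=-0.199
apply F[11]=-1.292 → step 12: x=0.066, v=0.230, θ=-0.006, ω=-0.172
apply F[12]=-1.255 → step 13: x=0.070, v=0.213, θ=-0.009, ω=-0.147
apply F[13]=-1.206 → step 14: x=0.074, v=0.197, θ=-0.012, ω=-0.125
apply F[14]=-1.148 → step 15: x=0.078, v=0.181, θ=-0.014, ω=-0.104
apply F[15]=-1.089 → step 16: x=0.082, v=0.167, θ=-0.016, ω=-0.086
apply F[16]=-1.028 → step 17: x=0.085, v=0.154, θ=-0.018, ω=-0.070
apply F[17]=-0.970 → step 18: x=0.088, v=0.142, θ=-0.019, ω=-0.056
apply F[18]=-0.914 → step 19: x=0.091, v=0.130, θ=-0.020, ω=-0.044
apply F[19]=-0.861 → step 20: x=0.093, v=0.120, θ=-0.021, ω=-0.033
apply F[20]=-0.811 → step 21: x=0.095, v=0.110, θ=-0.021, ω=-0.024
apply F[21]=-0.765 → step 22: x=0.097, v=0.100, θ=-0.022, ω=-0.016
apply F[22]=-0.721 → step 23: x=0.099, v=0.092, θ=-0.022, ω=-0.009
apply F[23]=-0.681 → step 24: x=0.101, v=0.084, θ=-0.022, ω=-0.003
apply F[24]=-0.644 → step 25: x=0.103, v=0.076, θ=-0.022, ω=0.002
apply F[25]=-0.610 → step 26: x=0.104, v=0.069, θ=-0.022, ω=0.007
apply F[26]=-0.578 → step 27: x=0.105, v=0.062, θ=-0.022, ω=0.010
apply F[27]=-0.548 → step 28: x=0.107, v=0.056, θ=-0.022, ω=0.014
Max |angle| over trajectory = 0.059 rad = 3.4°.

Answer: 3.4°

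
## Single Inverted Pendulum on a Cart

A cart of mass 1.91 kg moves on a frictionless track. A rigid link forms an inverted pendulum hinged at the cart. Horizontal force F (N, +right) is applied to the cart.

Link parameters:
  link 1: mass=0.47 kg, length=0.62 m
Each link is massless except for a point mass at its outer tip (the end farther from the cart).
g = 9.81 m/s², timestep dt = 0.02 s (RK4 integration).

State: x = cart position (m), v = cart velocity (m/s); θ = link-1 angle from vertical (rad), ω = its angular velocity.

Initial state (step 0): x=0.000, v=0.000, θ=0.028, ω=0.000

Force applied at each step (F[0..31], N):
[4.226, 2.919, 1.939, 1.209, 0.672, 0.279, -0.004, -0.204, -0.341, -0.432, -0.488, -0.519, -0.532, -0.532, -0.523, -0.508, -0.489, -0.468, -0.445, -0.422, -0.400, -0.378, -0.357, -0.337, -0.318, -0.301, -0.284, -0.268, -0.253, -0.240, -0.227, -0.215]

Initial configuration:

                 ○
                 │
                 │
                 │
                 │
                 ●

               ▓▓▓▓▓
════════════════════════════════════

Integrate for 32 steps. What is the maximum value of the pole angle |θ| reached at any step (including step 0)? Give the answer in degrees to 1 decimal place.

apply F[0]=+4.226 → step 1: x=0.000, v=0.043, θ=0.027, ω=-0.060
apply F[1]=+2.919 → step 2: x=0.002, v=0.072, θ=0.026, ω=-0.099
apply F[2]=+1.939 → step 3: x=0.003, v=0.091, θ=0.024, ω=-0.122
apply F[3]=+1.209 → step 4: x=0.005, v=0.103, θ=0.021, ω=-0.134
apply F[4]=+0.672 → step 5: x=0.007, v=0.109, θ=0.018, ω=-0.137
apply F[5]=+0.279 → step 6: x=0.009, v=0.111, θ=0.016, ω=-0.135
apply F[6]=-0.004 → step 7: x=0.012, v=0.110, θ=0.013, ω=-0.130
apply F[7]=-0.204 → step 8: x=0.014, v=0.108, θ=0.010, ω=-0.122
apply F[8]=-0.341 → step 9: x=0.016, v=0.104, θ=0.008, ω=-0.112
apply F[9]=-0.432 → step 10: x=0.018, v=0.099, θ=0.006, ω=-0.102
apply F[10]=-0.488 → step 11: x=0.020, v=0.093, θ=0.004, ω=-0.092
apply F[11]=-0.519 → step 12: x=0.022, v=0.088, θ=0.002, ω=-0.082
apply F[12]=-0.532 → step 13: x=0.023, v=0.082, θ=0.001, ω=-0.072
apply F[13]=-0.532 → step 14: x=0.025, v=0.077, θ=-0.001, ω=-0.063
apply F[14]=-0.523 → step 15: x=0.026, v=0.071, θ=-0.002, ω=-0.055
apply F[15]=-0.508 → step 16: x=0.028, v=0.066, θ=-0.003, ω=-0.047
apply F[16]=-0.489 → step 17: x=0.029, v=0.061, θ=-0.004, ω=-0.040
apply F[17]=-0.468 → step 18: x=0.030, v=0.056, θ=-0.004, ω=-0.034
apply F[18]=-0.445 → step 19: x=0.031, v=0.052, θ=-0.005, ω=-0.028
apply F[19]=-0.422 → step 20: x=0.032, v=0.048, θ=-0.006, ω=-0.023
apply F[20]=-0.400 → step 21: x=0.033, v=0.044, θ=-0.006, ω=-0.019
apply F[21]=-0.378 → step 22: x=0.034, v=0.040, θ=-0.006, ω=-0.015
apply F[22]=-0.357 → step 23: x=0.035, v=0.037, θ=-0.007, ω=-0.011
apply F[23]=-0.337 → step 24: x=0.036, v=0.034, θ=-0.007, ω=-0.008
apply F[24]=-0.318 → step 25: x=0.036, v=0.031, θ=-0.007, ω=-0.006
apply F[25]=-0.301 → step 26: x=0.037, v=0.028, θ=-0.007, ω=-0.003
apply F[26]=-0.284 → step 27: x=0.037, v=0.025, θ=-0.007, ω=-0.001
apply F[27]=-0.268 → step 28: x=0.038, v=0.023, θ=-0.007, ω=0.000
apply F[28]=-0.253 → step 29: x=0.038, v=0.020, θ=-0.007, ω=0.002
apply F[29]=-0.240 → step 30: x=0.039, v=0.018, θ=-0.007, ω=0.003
apply F[30]=-0.227 → step 31: x=0.039, v=0.016, θ=-0.007, ω=0.004
apply F[31]=-0.215 → step 32: x=0.039, v=0.014, θ=-0.007, ω=0.005
Max |angle| over trajectory = 0.028 rad = 1.6°.

Answer: 1.6°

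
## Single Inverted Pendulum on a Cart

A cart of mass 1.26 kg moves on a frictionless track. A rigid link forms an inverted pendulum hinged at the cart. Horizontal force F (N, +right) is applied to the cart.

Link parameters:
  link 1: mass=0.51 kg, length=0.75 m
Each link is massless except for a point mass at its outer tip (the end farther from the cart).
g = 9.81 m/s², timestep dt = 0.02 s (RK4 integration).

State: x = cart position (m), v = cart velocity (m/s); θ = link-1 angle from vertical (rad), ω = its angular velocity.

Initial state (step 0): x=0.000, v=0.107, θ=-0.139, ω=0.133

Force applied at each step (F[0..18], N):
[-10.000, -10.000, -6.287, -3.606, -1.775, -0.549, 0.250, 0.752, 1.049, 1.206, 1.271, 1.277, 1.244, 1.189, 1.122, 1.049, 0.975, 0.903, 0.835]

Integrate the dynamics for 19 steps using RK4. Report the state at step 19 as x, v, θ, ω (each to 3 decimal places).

apply F[0]=-10.000 → step 1: x=0.001, v=-0.040, θ=-0.135, ω=0.291
apply F[1]=-10.000 → step 2: x=-0.002, v=-0.187, θ=-0.127, ω=0.452
apply F[2]=-6.287 → step 3: x=-0.006, v=-0.277, θ=-0.117, ω=0.539
apply F[3]=-3.606 → step 4: x=-0.012, v=-0.326, θ=-0.106, ω=0.574
apply F[4]=-1.775 → step 5: x=-0.019, v=-0.346, θ=-0.095, ω=0.574
apply F[5]=-0.549 → step 6: x=-0.026, v=-0.348, θ=-0.084, ω=0.554
apply F[6]=+0.250 → step 7: x=-0.033, v=-0.338, θ=-0.073, ω=0.520
apply F[7]=+0.752 → step 8: x=-0.039, v=-0.321, θ=-0.063, ω=0.479
apply F[8]=+1.049 → step 9: x=-0.046, v=-0.299, θ=-0.054, ω=0.436
apply F[9]=+1.206 → step 10: x=-0.051, v=-0.276, θ=-0.045, ω=0.392
apply F[10]=+1.271 → step 11: x=-0.057, v=-0.253, θ=-0.038, ω=0.350
apply F[11]=+1.277 → step 12: x=-0.061, v=-0.230, θ=-0.031, ω=0.311
apply F[12]=+1.244 → step 13: x=-0.066, v=-0.208, θ=-0.026, ω=0.274
apply F[13]=+1.189 → step 14: x=-0.070, v=-0.187, θ=-0.020, ω=0.240
apply F[14]=+1.122 → step 15: x=-0.073, v=-0.168, θ=-0.016, ω=0.210
apply F[15]=+1.049 → step 16: x=-0.077, v=-0.150, θ=-0.012, ω=0.183
apply F[16]=+0.975 → step 17: x=-0.079, v=-0.134, θ=-0.009, ω=0.158
apply F[17]=+0.903 → step 18: x=-0.082, v=-0.119, θ=-0.006, ω=0.137
apply F[18]=+0.835 → step 19: x=-0.084, v=-0.106, θ=-0.003, ω=0.117

Answer: x=-0.084, v=-0.106, θ=-0.003, ω=0.117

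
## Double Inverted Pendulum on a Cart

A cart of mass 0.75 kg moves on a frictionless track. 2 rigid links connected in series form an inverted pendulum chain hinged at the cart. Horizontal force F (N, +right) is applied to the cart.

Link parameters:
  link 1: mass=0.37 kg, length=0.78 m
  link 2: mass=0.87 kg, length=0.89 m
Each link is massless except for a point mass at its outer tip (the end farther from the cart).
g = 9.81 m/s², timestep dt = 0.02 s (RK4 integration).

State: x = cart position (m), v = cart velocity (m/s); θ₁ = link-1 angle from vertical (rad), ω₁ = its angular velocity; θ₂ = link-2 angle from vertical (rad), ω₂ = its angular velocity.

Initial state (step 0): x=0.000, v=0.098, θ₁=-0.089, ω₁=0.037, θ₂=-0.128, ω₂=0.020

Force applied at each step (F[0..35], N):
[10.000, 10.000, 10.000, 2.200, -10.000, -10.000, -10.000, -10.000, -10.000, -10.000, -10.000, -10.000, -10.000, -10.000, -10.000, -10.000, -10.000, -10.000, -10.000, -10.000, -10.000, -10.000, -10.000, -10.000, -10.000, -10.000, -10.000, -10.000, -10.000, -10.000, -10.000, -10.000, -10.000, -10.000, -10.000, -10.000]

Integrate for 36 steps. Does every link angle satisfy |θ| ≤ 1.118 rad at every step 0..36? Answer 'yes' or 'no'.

Answer: yes

Derivation:
apply F[0]=+10.000 → step 1: x=0.005, v=0.390, θ₁=-0.092, ω₁=-0.339, θ₂=-0.128, ω₂=-0.004
apply F[1]=+10.000 → step 2: x=0.016, v=0.682, θ₁=-0.103, ω₁=-0.721, θ₂=-0.128, ω₂=-0.023
apply F[2]=+10.000 → step 3: x=0.032, v=0.976, θ₁=-0.121, ω₁=-1.115, θ₂=-0.129, ω₂=-0.033
apply F[3]=+2.200 → step 4: x=0.053, v=1.070, θ₁=-0.145, ω₁=-1.269, θ₂=-0.129, ω₂=-0.031
apply F[4]=-10.000 → step 5: x=0.072, v=0.856, θ₁=-0.168, ω₁=-1.055, θ₂=-0.130, ω₂=-0.010
apply F[5]=-10.000 → step 6: x=0.087, v=0.652, θ₁=-0.187, ω₁=-0.873, θ₂=-0.130, ω₂=0.029
apply F[6]=-10.000 → step 7: x=0.098, v=0.455, θ₁=-0.203, ω₁=-0.718, θ₂=-0.129, ω₂=0.083
apply F[7]=-10.000 → step 8: x=0.105, v=0.265, θ₁=-0.216, ω₁=-0.586, θ₂=-0.126, ω₂=0.152
apply F[8]=-10.000 → step 9: x=0.109, v=0.079, θ₁=-0.227, ω₁=-0.473, θ₂=-0.122, ω₂=0.233
apply F[9]=-10.000 → step 10: x=0.108, v=-0.103, θ₁=-0.235, ω₁=-0.377, θ₂=-0.117, ω₂=0.326
apply F[10]=-10.000 → step 11: x=0.104, v=-0.284, θ₁=-0.242, ω₁=-0.295, θ₂=-0.109, ω₂=0.430
apply F[11]=-10.000 → step 12: x=0.097, v=-0.462, θ₁=-0.247, ω₁=-0.224, θ₂=-0.100, ω₂=0.545
apply F[12]=-10.000 → step 13: x=0.086, v=-0.641, θ₁=-0.251, ω₁=-0.163, θ₂=-0.087, ω₂=0.671
apply F[13]=-10.000 → step 14: x=0.071, v=-0.820, θ₁=-0.253, ω₁=-0.111, θ₂=-0.073, ω₂=0.809
apply F[14]=-10.000 → step 15: x=0.053, v=-1.000, θ₁=-0.255, ω₁=-0.064, θ₂=-0.055, ω₂=0.957
apply F[15]=-10.000 → step 16: x=0.031, v=-1.182, θ₁=-0.256, ω₁=-0.023, θ₂=-0.034, ω₂=1.116
apply F[16]=-10.000 → step 17: x=0.006, v=-1.367, θ₁=-0.256, ω₁=0.016, θ₂=-0.010, ω₂=1.286
apply F[17]=-10.000 → step 18: x=-0.023, v=-1.556, θ₁=-0.255, ω₁=0.056, θ₂=0.017, ω₂=1.465
apply F[18]=-10.000 → step 19: x=-0.056, v=-1.749, θ₁=-0.254, ω₁=0.099, θ₂=0.048, ω₂=1.653
apply F[19]=-10.000 → step 20: x=-0.093, v=-1.947, θ₁=-0.251, ω₁=0.150, θ₂=0.083, ω₂=1.847
apply F[20]=-10.000 → step 21: x=-0.134, v=-2.152, θ₁=-0.248, ω₁=0.213, θ₂=0.122, ω₂=2.046
apply F[21]=-10.000 → step 22: x=-0.179, v=-2.362, θ₁=-0.243, ω₁=0.294, θ₂=0.165, ω₂=2.245
apply F[22]=-10.000 → step 23: x=-0.229, v=-2.579, θ₁=-0.236, ω₁=0.397, θ₂=0.212, ω₂=2.443
apply F[23]=-10.000 → step 24: x=-0.283, v=-2.803, θ₁=-0.227, ω₁=0.528, θ₂=0.263, ω₂=2.635
apply F[24]=-10.000 → step 25: x=-0.341, v=-3.033, θ₁=-0.215, ω₁=0.692, θ₂=0.317, ω₂=2.818
apply F[25]=-10.000 → step 26: x=-0.404, v=-3.271, θ₁=-0.199, ω₁=0.894, θ₂=0.375, ω₂=2.987
apply F[26]=-10.000 → step 27: x=-0.472, v=-3.515, θ₁=-0.179, ω₁=1.137, θ₂=0.437, ω₂=3.139
apply F[27]=-10.000 → step 28: x=-0.545, v=-3.766, θ₁=-0.153, ω₁=1.427, θ₂=0.501, ω₂=3.269
apply F[28]=-10.000 → step 29: x=-0.623, v=-4.023, θ₁=-0.121, ω₁=1.765, θ₂=0.567, ω₂=3.370
apply F[29]=-10.000 → step 30: x=-0.706, v=-4.285, θ₁=-0.082, ω₁=2.155, θ₂=0.635, ω₂=3.433
apply F[30]=-10.000 → step 31: x=-0.794, v=-4.551, θ₁=-0.035, ω₁=2.598, θ₂=0.704, ω₂=3.449
apply F[31]=-10.000 → step 32: x=-0.888, v=-4.817, θ₁=0.022, ω₁=3.092, θ₂=0.773, ω₂=3.404
apply F[32]=-10.000 → step 33: x=-0.987, v=-5.080, θ₁=0.089, ω₁=3.634, θ₂=0.840, ω₂=3.285
apply F[33]=-10.000 → step 34: x=-1.091, v=-5.329, θ₁=0.168, ω₁=4.216, θ₂=0.904, ω₂=3.075
apply F[34]=-10.000 → step 35: x=-1.200, v=-5.551, θ₁=0.258, ω₁=4.827, θ₂=0.962, ω₂=2.763
apply F[35]=-10.000 → step 36: x=-1.312, v=-5.728, θ₁=0.361, ω₁=5.447, θ₂=1.014, ω₂=2.343
Max |angle| over trajectory = 1.014 rad; bound = 1.118 → within bound.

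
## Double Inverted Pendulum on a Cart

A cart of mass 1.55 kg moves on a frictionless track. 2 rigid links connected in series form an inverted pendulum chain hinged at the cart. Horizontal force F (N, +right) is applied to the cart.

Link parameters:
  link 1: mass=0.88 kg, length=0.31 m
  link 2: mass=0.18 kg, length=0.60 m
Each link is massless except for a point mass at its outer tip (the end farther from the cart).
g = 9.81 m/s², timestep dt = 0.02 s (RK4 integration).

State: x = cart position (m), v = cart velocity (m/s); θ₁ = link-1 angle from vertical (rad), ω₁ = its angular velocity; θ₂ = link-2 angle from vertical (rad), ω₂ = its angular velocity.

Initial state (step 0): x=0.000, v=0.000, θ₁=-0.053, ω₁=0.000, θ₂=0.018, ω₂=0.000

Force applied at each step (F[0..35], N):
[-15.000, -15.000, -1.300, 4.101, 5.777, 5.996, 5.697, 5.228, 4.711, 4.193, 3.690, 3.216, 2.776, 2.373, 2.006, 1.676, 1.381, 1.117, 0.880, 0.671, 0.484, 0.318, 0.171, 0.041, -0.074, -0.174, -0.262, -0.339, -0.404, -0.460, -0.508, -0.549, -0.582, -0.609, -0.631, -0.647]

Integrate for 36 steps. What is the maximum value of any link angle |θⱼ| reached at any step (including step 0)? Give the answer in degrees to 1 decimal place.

apply F[0]=-15.000 → step 1: x=-0.002, v=-0.186, θ₁=-0.047, ω₁=0.559, θ₂=0.018, ω₂=0.028
apply F[1]=-15.000 → step 2: x=-0.007, v=-0.375, θ₁=-0.031, ω₁=1.132, θ₂=0.019, ω₂=0.052
apply F[2]=-1.300 → step 3: x=-0.015, v=-0.389, θ₁=-0.008, ω₁=1.161, θ₂=0.020, ω₂=0.067
apply F[3]=+4.101 → step 4: x=-0.022, v=-0.336, θ₁=0.014, ω₁=0.992, θ₂=0.022, ω₂=0.073
apply F[4]=+5.777 → step 5: x=-0.028, v=-0.265, θ₁=0.031, ω₁=0.776, θ₂=0.023, ω₂=0.073
apply F[5]=+5.996 → step 6: x=-0.033, v=-0.193, θ₁=0.045, ω₁=0.570, θ₂=0.025, ω₂=0.067
apply F[6]=+5.697 → step 7: x=-0.036, v=-0.126, θ₁=0.054, ω₁=0.389, θ₂=0.026, ω₂=0.057
apply F[7]=+5.228 → step 8: x=-0.038, v=-0.066, θ₁=0.061, ω₁=0.238, θ₂=0.027, ω₂=0.045
apply F[8]=+4.711 → step 9: x=-0.039, v=-0.014, θ₁=0.064, ω₁=0.114, θ₂=0.028, ω₂=0.031
apply F[9]=+4.193 → step 10: x=-0.039, v=0.031, θ₁=0.066, ω₁=0.015, θ₂=0.028, ω₂=0.016
apply F[10]=+3.690 → step 11: x=-0.038, v=0.070, θ₁=0.065, ω₁=-0.064, θ₂=0.028, ω₂=0.001
apply F[11]=+3.216 → step 12: x=-0.036, v=0.103, θ₁=0.063, ω₁=-0.124, θ₂=0.028, ω₂=-0.013
apply F[12]=+2.776 → step 13: x=-0.034, v=0.130, θ₁=0.060, ω₁=-0.169, θ₂=0.028, ω₂=-0.027
apply F[13]=+2.373 → step 14: x=-0.031, v=0.153, θ₁=0.057, ω₁=-0.201, θ₂=0.027, ω₂=-0.039
apply F[14]=+2.006 → step 15: x=-0.028, v=0.172, θ₁=0.052, ω₁=-0.223, θ₂=0.026, ω₂=-0.050
apply F[15]=+1.676 → step 16: x=-0.024, v=0.187, θ₁=0.048, ω₁=-0.236, θ₂=0.025, ω₂=-0.060
apply F[16]=+1.381 → step 17: x=-0.020, v=0.198, θ₁=0.043, ω₁=-0.243, θ₂=0.024, ω₂=-0.068
apply F[17]=+1.117 → step 18: x=-0.016, v=0.207, θ₁=0.038, ω₁=-0.244, θ₂=0.022, ω₂=-0.075
apply F[18]=+0.880 → step 19: x=-0.012, v=0.214, θ₁=0.033, ω₁=-0.241, θ₂=0.021, ω₂=-0.080
apply F[19]=+0.671 → step 20: x=-0.007, v=0.218, θ₁=0.029, ω₁=-0.234, θ₂=0.019, ω₂=-0.084
apply F[20]=+0.484 → step 21: x=-0.003, v=0.221, θ₁=0.024, ω₁=-0.226, θ₂=0.017, ω₂=-0.088
apply F[21]=+0.318 → step 22: x=0.001, v=0.222, θ₁=0.020, ω₁=-0.215, θ₂=0.016, ω₂=-0.090
apply F[22]=+0.171 → step 23: x=0.006, v=0.222, θ₁=0.015, ω₁=-0.203, θ₂=0.014, ω₂=-0.091
apply F[23]=+0.041 → step 24: x=0.010, v=0.221, θ₁=0.011, ω₁=-0.191, θ₂=0.012, ω₂=-0.091
apply F[24]=-0.074 → step 25: x=0.015, v=0.219, θ₁=0.008, ω₁=-0.178, θ₂=0.010, ω₂=-0.090
apply F[25]=-0.174 → step 26: x=0.019, v=0.216, θ₁=0.004, ω₁=-0.165, θ₂=0.008, ω₂=-0.089
apply F[26]=-0.262 → step 27: x=0.023, v=0.212, θ₁=0.001, ω₁=-0.152, θ₂=0.007, ω₂=-0.087
apply F[27]=-0.339 → step 28: x=0.027, v=0.208, θ₁=-0.002, ω₁=-0.139, θ₂=0.005, ω₂=-0.084
apply F[28]=-0.404 → step 29: x=0.032, v=0.203, θ₁=-0.004, ω₁=-0.126, θ₂=0.003, ω₂=-0.081
apply F[29]=-0.460 → step 30: x=0.036, v=0.198, θ₁=-0.007, ω₁=-0.114, θ₂=0.002, ω₂=-0.078
apply F[30]=-0.508 → step 31: x=0.039, v=0.192, θ₁=-0.009, ω₁=-0.102, θ₂=0.000, ω₂=-0.075
apply F[31]=-0.549 → step 32: x=0.043, v=0.186, θ₁=-0.011, ω₁=-0.091, θ₂=-0.001, ω₂=-0.071
apply F[32]=-0.582 → step 33: x=0.047, v=0.180, θ₁=-0.013, ω₁=-0.081, θ₂=-0.003, ω₂=-0.067
apply F[33]=-0.609 → step 34: x=0.050, v=0.174, θ₁=-0.014, ω₁=-0.071, θ₂=-0.004, ω₂=-0.063
apply F[34]=-0.631 → step 35: x=0.054, v=0.168, θ₁=-0.015, ω₁=-0.062, θ₂=-0.005, ω₂=-0.059
apply F[35]=-0.647 → step 36: x=0.057, v=0.162, θ₁=-0.017, ω₁=-0.053, θ₂=-0.006, ω₂=-0.055
Max |angle| over trajectory = 0.066 rad = 3.8°.

Answer: 3.8°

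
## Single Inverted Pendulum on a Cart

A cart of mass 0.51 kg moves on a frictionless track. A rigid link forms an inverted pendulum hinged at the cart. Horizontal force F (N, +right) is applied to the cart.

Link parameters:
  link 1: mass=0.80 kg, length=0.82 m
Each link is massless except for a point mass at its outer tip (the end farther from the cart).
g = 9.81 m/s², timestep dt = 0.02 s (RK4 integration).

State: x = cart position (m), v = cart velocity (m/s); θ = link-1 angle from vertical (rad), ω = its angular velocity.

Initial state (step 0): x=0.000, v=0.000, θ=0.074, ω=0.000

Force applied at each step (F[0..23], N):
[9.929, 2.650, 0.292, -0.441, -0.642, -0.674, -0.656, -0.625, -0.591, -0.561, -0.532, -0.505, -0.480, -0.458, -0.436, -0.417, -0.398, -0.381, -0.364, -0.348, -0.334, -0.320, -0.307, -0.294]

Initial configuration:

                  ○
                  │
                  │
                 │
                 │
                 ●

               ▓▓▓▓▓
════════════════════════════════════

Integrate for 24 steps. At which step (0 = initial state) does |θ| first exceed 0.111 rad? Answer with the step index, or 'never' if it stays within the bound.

Answer: never

Derivation:
apply F[0]=+9.929 → step 1: x=0.004, v=0.364, θ=0.070, ω=-0.426
apply F[1]=+2.650 → step 2: x=0.012, v=0.448, θ=0.060, ω=-0.512
apply F[2]=+0.292 → step 3: x=0.021, v=0.443, θ=0.050, ω=-0.492
apply F[3]=-0.441 → step 4: x=0.029, v=0.412, θ=0.041, ω=-0.444
apply F[4]=-0.642 → step 5: x=0.037, v=0.376, θ=0.033, ω=-0.391
apply F[5]=-0.674 → step 6: x=0.044, v=0.340, θ=0.025, ω=-0.341
apply F[6]=-0.656 → step 7: x=0.051, v=0.308, θ=0.019, ω=-0.296
apply F[7]=-0.625 → step 8: x=0.057, v=0.279, θ=0.013, ω=-0.256
apply F[8]=-0.591 → step 9: x=0.062, v=0.252, θ=0.009, ω=-0.221
apply F[9]=-0.561 → step 10: x=0.067, v=0.228, θ=0.005, ω=-0.191
apply F[10]=-0.532 → step 11: x=0.071, v=0.206, θ=0.001, ω=-0.163
apply F[11]=-0.505 → step 12: x=0.075, v=0.187, θ=-0.002, ω=-0.140
apply F[12]=-0.480 → step 13: x=0.078, v=0.169, θ=-0.005, ω=-0.119
apply F[13]=-0.458 → step 14: x=0.082, v=0.153, θ=-0.007, ω=-0.100
apply F[14]=-0.436 → step 15: x=0.085, v=0.138, θ=-0.009, ω=-0.084
apply F[15]=-0.417 → step 16: x=0.087, v=0.124, θ=-0.010, ω=-0.070
apply F[16]=-0.398 → step 17: x=0.090, v=0.112, θ=-0.011, ω=-0.058
apply F[17]=-0.381 → step 18: x=0.092, v=0.101, θ=-0.012, ω=-0.047
apply F[18]=-0.364 → step 19: x=0.094, v=0.091, θ=-0.013, ω=-0.037
apply F[19]=-0.348 → step 20: x=0.095, v=0.081, θ=-0.014, ω=-0.029
apply F[20]=-0.334 → step 21: x=0.097, v=0.072, θ=-0.014, ω=-0.022
apply F[21]=-0.320 → step 22: x=0.098, v=0.064, θ=-0.015, ω=-0.016
apply F[22]=-0.307 → step 23: x=0.099, v=0.057, θ=-0.015, ω=-0.010
apply F[23]=-0.294 → step 24: x=0.101, v=0.050, θ=-0.015, ω=-0.005
max |θ| = 0.074 ≤ 0.111 over all 25 states.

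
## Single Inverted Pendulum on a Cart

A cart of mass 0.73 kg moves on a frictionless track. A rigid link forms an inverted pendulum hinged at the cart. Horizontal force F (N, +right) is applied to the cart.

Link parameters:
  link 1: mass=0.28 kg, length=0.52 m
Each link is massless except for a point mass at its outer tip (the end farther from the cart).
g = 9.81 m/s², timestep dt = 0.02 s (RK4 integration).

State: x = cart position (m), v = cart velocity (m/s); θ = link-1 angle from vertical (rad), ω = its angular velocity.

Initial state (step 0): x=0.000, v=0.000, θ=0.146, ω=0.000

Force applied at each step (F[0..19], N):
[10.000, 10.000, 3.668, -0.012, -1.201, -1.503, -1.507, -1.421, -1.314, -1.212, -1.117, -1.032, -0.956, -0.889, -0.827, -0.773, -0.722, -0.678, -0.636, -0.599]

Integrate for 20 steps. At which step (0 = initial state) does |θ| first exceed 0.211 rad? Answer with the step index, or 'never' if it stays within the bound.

Answer: never

Derivation:
apply F[0]=+10.000 → step 1: x=0.003, v=0.261, θ=0.142, ω=-0.443
apply F[1]=+10.000 → step 2: x=0.010, v=0.523, θ=0.128, ω=-0.891
apply F[2]=+3.668 → step 3: x=0.022, v=0.615, θ=0.109, ω=-1.022
apply F[3]=-0.012 → step 4: x=0.034, v=0.608, θ=0.089, ω=-0.970
apply F[4]=-1.201 → step 5: x=0.046, v=0.569, θ=0.071, ω=-0.866
apply F[5]=-1.503 → step 6: x=0.057, v=0.524, θ=0.055, ω=-0.755
apply F[6]=-1.507 → step 7: x=0.067, v=0.479, θ=0.041, ω=-0.651
apply F[7]=-1.421 → step 8: x=0.076, v=0.437, θ=0.029, ω=-0.559
apply F[8]=-1.314 → step 9: x=0.084, v=0.400, θ=0.018, ω=-0.477
apply F[9]=-1.212 → step 10: x=0.092, v=0.365, θ=0.009, ω=-0.406
apply F[10]=-1.117 → step 11: x=0.099, v=0.334, θ=0.002, ω=-0.345
apply F[11]=-1.032 → step 12: x=0.105, v=0.306, θ=-0.004, ω=-0.291
apply F[12]=-0.956 → step 13: x=0.111, v=0.281, θ=-0.010, ω=-0.244
apply F[13]=-0.889 → step 14: x=0.117, v=0.257, θ=-0.014, ω=-0.204
apply F[14]=-0.827 → step 15: x=0.122, v=0.236, θ=-0.018, ω=-0.169
apply F[15]=-0.773 → step 16: x=0.126, v=0.216, θ=-0.021, ω=-0.138
apply F[16]=-0.722 → step 17: x=0.130, v=0.198, θ=-0.024, ω=-0.112
apply F[17]=-0.678 → step 18: x=0.134, v=0.181, θ=-0.026, ω=-0.089
apply F[18]=-0.636 → step 19: x=0.137, v=0.166, θ=-0.027, ω=-0.069
apply F[19]=-0.599 → step 20: x=0.141, v=0.151, θ=-0.028, ω=-0.052
max |θ| = 0.146 ≤ 0.211 over all 21 states.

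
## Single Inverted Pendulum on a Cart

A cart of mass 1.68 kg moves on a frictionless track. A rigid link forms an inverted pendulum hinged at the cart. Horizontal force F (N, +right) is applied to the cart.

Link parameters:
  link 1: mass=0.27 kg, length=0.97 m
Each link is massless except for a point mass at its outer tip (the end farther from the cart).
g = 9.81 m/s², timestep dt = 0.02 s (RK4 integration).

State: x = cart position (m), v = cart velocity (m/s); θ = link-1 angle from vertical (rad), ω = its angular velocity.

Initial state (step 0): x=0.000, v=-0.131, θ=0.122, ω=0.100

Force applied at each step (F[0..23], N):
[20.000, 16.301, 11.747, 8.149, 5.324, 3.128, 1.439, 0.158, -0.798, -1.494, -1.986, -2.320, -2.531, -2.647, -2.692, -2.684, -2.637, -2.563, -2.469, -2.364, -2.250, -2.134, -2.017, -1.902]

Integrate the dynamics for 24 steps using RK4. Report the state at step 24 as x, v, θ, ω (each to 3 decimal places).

apply F[0]=+20.000 → step 1: x=-0.000, v=0.103, θ=0.122, ω=-0.114
apply F[1]=+16.301 → step 2: x=0.004, v=0.293, θ=0.118, ω=-0.285
apply F[2]=+11.747 → step 3: x=0.011, v=0.429, θ=0.111, ω=-0.401
apply F[3]=+8.149 → step 4: x=0.020, v=0.522, θ=0.102, ω=-0.475
apply F[4]=+5.324 → step 5: x=0.031, v=0.582, θ=0.092, ω=-0.517
apply F[5]=+3.128 → step 6: x=0.043, v=0.617, θ=0.082, ω=-0.535
apply F[6]=+1.439 → step 7: x=0.056, v=0.632, θ=0.071, ω=-0.535
apply F[7]=+0.158 → step 8: x=0.069, v=0.632, θ=0.061, ω=-0.522
apply F[8]=-0.798 → step 9: x=0.081, v=0.620, θ=0.050, ω=-0.499
apply F[9]=-1.494 → step 10: x=0.093, v=0.601, θ=0.041, ω=-0.470
apply F[10]=-1.986 → step 11: x=0.105, v=0.577, θ=0.032, ω=-0.437
apply F[11]=-2.320 → step 12: x=0.116, v=0.548, θ=0.023, ω=-0.402
apply F[12]=-2.531 → step 13: x=0.127, v=0.517, θ=0.016, ω=-0.367
apply F[13]=-2.647 → step 14: x=0.137, v=0.485, θ=0.009, ω=-0.331
apply F[14]=-2.692 → step 15: x=0.146, v=0.453, θ=0.002, ω=-0.297
apply F[15]=-2.684 → step 16: x=0.155, v=0.421, θ=-0.003, ω=-0.264
apply F[16]=-2.637 → step 17: x=0.163, v=0.390, θ=-0.008, ω=-0.233
apply F[17]=-2.563 → step 18: x=0.171, v=0.360, θ=-0.013, ω=-0.204
apply F[18]=-2.469 → step 19: x=0.178, v=0.331, θ=-0.016, ω=-0.177
apply F[19]=-2.364 → step 20: x=0.184, v=0.303, θ=-0.020, ω=-0.153
apply F[20]=-2.250 → step 21: x=0.190, v=0.277, θ=-0.023, ω=-0.130
apply F[21]=-2.134 → step 22: x=0.195, v=0.253, θ=-0.025, ω=-0.109
apply F[22]=-2.017 → step 23: x=0.200, v=0.229, θ=-0.027, ω=-0.091
apply F[23]=-1.902 → step 24: x=0.204, v=0.208, θ=-0.029, ω=-0.074

Answer: x=0.204, v=0.208, θ=-0.029, ω=-0.074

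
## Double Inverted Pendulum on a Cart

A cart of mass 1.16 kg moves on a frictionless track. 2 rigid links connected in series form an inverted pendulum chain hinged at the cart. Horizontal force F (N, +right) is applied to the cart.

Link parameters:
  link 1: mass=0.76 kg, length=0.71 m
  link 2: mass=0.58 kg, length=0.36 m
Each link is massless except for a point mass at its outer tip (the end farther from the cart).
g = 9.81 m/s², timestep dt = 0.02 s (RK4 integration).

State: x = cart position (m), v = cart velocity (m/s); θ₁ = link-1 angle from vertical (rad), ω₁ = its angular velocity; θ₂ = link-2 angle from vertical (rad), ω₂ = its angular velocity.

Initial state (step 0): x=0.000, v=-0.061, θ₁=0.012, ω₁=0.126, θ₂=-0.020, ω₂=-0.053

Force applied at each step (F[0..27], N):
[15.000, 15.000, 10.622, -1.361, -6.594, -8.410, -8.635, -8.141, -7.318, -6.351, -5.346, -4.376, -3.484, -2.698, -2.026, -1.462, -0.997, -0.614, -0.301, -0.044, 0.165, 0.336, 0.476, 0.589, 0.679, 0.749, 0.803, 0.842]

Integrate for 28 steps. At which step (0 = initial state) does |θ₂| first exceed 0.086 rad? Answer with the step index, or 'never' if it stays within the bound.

apply F[0]=+15.000 → step 1: x=0.001, v=0.195, θ₁=0.011, ω₁=-0.224, θ₂=-0.021, ω₂=-0.085
apply F[1]=+15.000 → step 2: x=0.008, v=0.452, θ₁=0.003, ω₁=-0.577, θ₂=-0.023, ω₂=-0.114
apply F[2]=+10.622 → step 3: x=0.019, v=0.636, θ₁=-0.011, ω₁=-0.833, θ₂=-0.026, ω₂=-0.133
apply F[3]=-1.361 → step 4: x=0.031, v=0.616, θ₁=-0.027, ω₁=-0.810, θ₂=-0.029, ω₂=-0.140
apply F[4]=-6.594 → step 5: x=0.042, v=0.510, θ₁=-0.042, ω₁=-0.671, θ₂=-0.031, ω₂=-0.135
apply F[5]=-8.410 → step 6: x=0.051, v=0.376, θ₁=-0.054, ω₁=-0.500, θ₂=-0.034, ω₂=-0.120
apply F[6]=-8.635 → step 7: x=0.057, v=0.241, θ₁=-0.062, ω₁=-0.331, θ₂=-0.036, ω₂=-0.097
apply F[7]=-8.141 → step 8: x=0.061, v=0.116, θ₁=-0.067, ω₁=-0.179, θ₂=-0.038, ω₂=-0.069
apply F[8]=-7.318 → step 9: x=0.062, v=0.006, θ₁=-0.070, ω₁=-0.050, θ₂=-0.039, ω₂=-0.039
apply F[9]=-6.351 → step 10: x=0.061, v=-0.087, θ₁=-0.070, ω₁=0.055, θ₂=-0.039, ω₂=-0.009
apply F[10]=-5.346 → step 11: x=0.059, v=-0.164, θ₁=-0.068, ω₁=0.137, θ₂=-0.039, ω₂=0.020
apply F[11]=-4.376 → step 12: x=0.055, v=-0.224, θ₁=-0.064, ω₁=0.198, θ₂=-0.039, ω₂=0.046
apply F[12]=-3.484 → step 13: x=0.050, v=-0.270, θ₁=-0.060, ω₁=0.240, θ₂=-0.037, ω₂=0.070
apply F[13]=-2.698 → step 14: x=0.044, v=-0.303, θ₁=-0.055, ω₁=0.267, θ₂=-0.036, ω₂=0.090
apply F[14]=-2.026 → step 15: x=0.038, v=-0.326, θ₁=-0.049, ω₁=0.281, θ₂=-0.034, ω₂=0.106
apply F[15]=-1.462 → step 16: x=0.031, v=-0.341, θ₁=-0.044, ω₁=0.286, θ₂=-0.032, ω₂=0.120
apply F[16]=-0.997 → step 17: x=0.025, v=-0.349, θ₁=-0.038, ω₁=0.284, θ₂=-0.029, ω₂=0.130
apply F[17]=-0.614 → step 18: x=0.018, v=-0.352, θ₁=-0.032, ω₁=0.276, θ₂=-0.026, ω₂=0.137
apply F[18]=-0.301 → step 19: x=0.011, v=-0.350, θ₁=-0.027, ω₁=0.265, θ₂=-0.024, ω₂=0.141
apply F[19]=-0.044 → step 20: x=0.004, v=-0.345, θ₁=-0.022, ω₁=0.251, θ₂=-0.021, ω₂=0.143
apply F[20]=+0.165 → step 21: x=-0.003, v=-0.338, θ₁=-0.017, ω₁=0.236, θ₂=-0.018, ω₂=0.143
apply F[21]=+0.336 → step 22: x=-0.010, v=-0.329, θ₁=-0.012, ω₁=0.219, θ₂=-0.015, ω₂=0.141
apply F[22]=+0.476 → step 23: x=-0.016, v=-0.318, θ₁=-0.008, ω₁=0.202, θ₂=-0.012, ω₂=0.138
apply F[23]=+0.589 → step 24: x=-0.023, v=-0.307, θ₁=-0.004, ω₁=0.185, θ₂=-0.010, ω₂=0.134
apply F[24]=+0.679 → step 25: x=-0.029, v=-0.295, θ₁=-0.001, ω₁=0.168, θ₂=-0.007, ω₂=0.128
apply F[25]=+0.749 → step 26: x=-0.034, v=-0.282, θ₁=0.002, ω₁=0.152, θ₂=-0.004, ω₂=0.122
apply F[26]=+0.803 → step 27: x=-0.040, v=-0.269, θ₁=0.005, ω₁=0.136, θ₂=-0.002, ω₂=0.115
apply F[27]=+0.842 → step 28: x=-0.045, v=-0.256, θ₁=0.008, ω₁=0.121, θ₂=0.000, ω₂=0.108
max |θ₂| = 0.039 ≤ 0.086 over all 29 states.

Answer: never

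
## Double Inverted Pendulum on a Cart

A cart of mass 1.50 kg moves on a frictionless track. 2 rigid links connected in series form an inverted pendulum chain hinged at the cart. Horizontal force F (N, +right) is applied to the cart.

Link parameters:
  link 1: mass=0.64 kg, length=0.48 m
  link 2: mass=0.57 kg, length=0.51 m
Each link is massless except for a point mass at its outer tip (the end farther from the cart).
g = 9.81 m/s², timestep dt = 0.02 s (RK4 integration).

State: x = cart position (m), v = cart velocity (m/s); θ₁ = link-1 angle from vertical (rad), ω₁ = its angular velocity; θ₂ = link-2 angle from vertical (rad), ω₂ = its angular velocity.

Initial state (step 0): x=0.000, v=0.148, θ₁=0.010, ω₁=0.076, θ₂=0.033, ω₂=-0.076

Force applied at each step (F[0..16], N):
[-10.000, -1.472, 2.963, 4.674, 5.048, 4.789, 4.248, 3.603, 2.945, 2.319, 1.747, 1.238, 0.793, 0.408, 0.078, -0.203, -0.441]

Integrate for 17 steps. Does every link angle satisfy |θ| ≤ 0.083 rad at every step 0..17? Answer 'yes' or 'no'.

apply F[0]=-10.000 → step 1: x=0.002, v=0.013, θ₁=0.014, ω₁=0.355, θ₂=0.032, ω₂=-0.061
apply F[1]=-1.472 → step 2: x=0.002, v=-0.010, θ₁=0.022, ω₁=0.404, θ₂=0.031, ω₂=-0.052
apply F[2]=+2.963 → step 3: x=0.002, v=0.026, θ₁=0.029, ω₁=0.339, θ₂=0.030, ω₂=-0.049
apply F[3]=+4.674 → step 4: x=0.003, v=0.083, θ₁=0.035, ω₁=0.235, θ₂=0.029, ω₂=-0.051
apply F[4]=+5.048 → step 5: x=0.005, v=0.144, θ₁=0.039, ω₁=0.125, θ₂=0.027, ω₂=-0.058
apply F[5]=+4.789 → step 6: x=0.009, v=0.202, θ₁=0.040, ω₁=0.027, θ₂=0.026, ω₂=-0.067
apply F[6]=+4.248 → step 7: x=0.013, v=0.252, θ₁=0.040, ω₁=-0.056, θ₂=0.025, ω₂=-0.078
apply F[7]=+3.603 → step 8: x=0.019, v=0.294, θ₁=0.038, ω₁=-0.122, θ₂=0.023, ω₂=-0.089
apply F[8]=+2.945 → step 9: x=0.025, v=0.327, θ₁=0.035, ω₁=-0.171, θ₂=0.021, ω₂=-0.099
apply F[9]=+2.319 → step 10: x=0.032, v=0.353, θ₁=0.031, ω₁=-0.206, θ₂=0.019, ω₂=-0.109
apply F[10]=+1.747 → step 11: x=0.039, v=0.372, θ₁=0.027, ω₁=-0.229, θ₂=0.017, ω₂=-0.117
apply F[11]=+1.238 → step 12: x=0.046, v=0.384, θ₁=0.022, ω₁=-0.242, θ₂=0.014, ω₂=-0.124
apply F[12]=+0.793 → step 13: x=0.054, v=0.392, θ₁=0.017, ω₁=-0.247, θ₂=0.012, ω₂=-0.129
apply F[13]=+0.408 → step 14: x=0.062, v=0.395, θ₁=0.013, ω₁=-0.245, θ₂=0.009, ω₂=-0.132
apply F[14]=+0.078 → step 15: x=0.070, v=0.394, θ₁=0.008, ω₁=-0.239, θ₂=0.007, ω₂=-0.133
apply F[15]=-0.203 → step 16: x=0.078, v=0.391, θ₁=0.003, ω₁=-0.230, θ₂=0.004, ω₂=-0.133
apply F[16]=-0.441 → step 17: x=0.086, v=0.385, θ₁=-0.001, ω₁=-0.218, θ₂=0.001, ω₂=-0.132
Max |angle| over trajectory = 0.040 rad; bound = 0.083 → within bound.

Answer: yes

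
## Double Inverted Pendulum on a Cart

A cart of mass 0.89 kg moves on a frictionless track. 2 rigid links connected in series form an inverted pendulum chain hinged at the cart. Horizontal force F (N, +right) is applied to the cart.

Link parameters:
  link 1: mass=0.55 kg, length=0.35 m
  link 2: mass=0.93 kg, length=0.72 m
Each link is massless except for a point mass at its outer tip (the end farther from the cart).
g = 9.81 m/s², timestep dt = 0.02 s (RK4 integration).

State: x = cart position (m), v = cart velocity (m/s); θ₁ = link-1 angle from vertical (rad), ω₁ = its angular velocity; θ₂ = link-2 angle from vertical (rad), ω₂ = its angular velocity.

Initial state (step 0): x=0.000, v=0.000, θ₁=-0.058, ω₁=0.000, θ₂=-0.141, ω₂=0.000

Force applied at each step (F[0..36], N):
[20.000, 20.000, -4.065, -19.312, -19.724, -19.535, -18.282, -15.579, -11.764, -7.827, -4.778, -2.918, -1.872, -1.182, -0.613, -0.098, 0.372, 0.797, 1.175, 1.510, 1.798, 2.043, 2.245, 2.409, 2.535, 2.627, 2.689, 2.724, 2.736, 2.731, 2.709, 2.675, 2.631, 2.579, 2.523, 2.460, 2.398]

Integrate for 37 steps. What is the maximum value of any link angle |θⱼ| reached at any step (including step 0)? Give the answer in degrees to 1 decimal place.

apply F[0]=+20.000 → step 1: x=0.005, v=0.466, θ₁=-0.071, ω₁=-1.303, θ₂=-0.141, ω₂=-0.048
apply F[1]=+20.000 → step 2: x=0.019, v=0.934, θ₁=-0.110, ω₁=-2.649, θ₂=-0.143, ω₂=-0.073
apply F[2]=-4.065 → step 3: x=0.037, v=0.877, θ₁=-0.162, ω₁=-2.561, θ₂=-0.144, ω₂=-0.077
apply F[3]=-19.312 → step 4: x=0.051, v=0.513, θ₁=-0.205, ω₁=-1.686, θ₂=-0.146, ω₂=-0.043
apply F[4]=-19.724 → step 5: x=0.057, v=0.161, θ₁=-0.230, ω₁=-0.915, θ₂=-0.146, ω₂=0.026
apply F[5]=-19.535 → step 6: x=0.057, v=-0.175, θ₁=-0.242, ω₁=-0.230, θ₂=-0.144, ω₂=0.117
apply F[6]=-18.282 → step 7: x=0.051, v=-0.482, θ₁=-0.240, ω₁=0.365, θ₂=-0.141, ω₂=0.213
apply F[7]=-15.579 → step 8: x=0.038, v=-0.738, θ₁=-0.229, ω₁=0.832, θ₂=-0.136, ω₂=0.300
apply F[8]=-11.764 → step 9: x=0.022, v=-0.922, θ₁=-0.209, ω₁=1.133, θ₂=-0.129, ω₂=0.372
apply F[9]=-7.827 → step 10: x=0.002, v=-1.033, θ₁=-0.185, ω₁=1.263, θ₂=-0.121, ω₂=0.426
apply F[10]=-4.778 → step 11: x=-0.019, v=-1.086, θ₁=-0.160, ω₁=1.267, θ₂=-0.112, ω₂=0.465
apply F[11]=-2.918 → step 12: x=-0.041, v=-1.107, θ₁=-0.135, ω₁=1.208, θ₂=-0.103, ω₂=0.492
apply F[12]=-1.872 → step 13: x=-0.063, v=-1.112, θ₁=-0.112, ω₁=1.129, θ₂=-0.093, ω₂=0.510
apply F[13]=-1.182 → step 14: x=-0.085, v=-1.107, θ₁=-0.090, ω₁=1.049, θ₂=-0.082, ω₂=0.519
apply F[14]=-0.613 → step 15: x=-0.107, v=-1.097, θ₁=-0.070, ω₁=0.971, θ₂=-0.072, ω₂=0.521
apply F[15]=-0.098 → step 16: x=-0.129, v=-1.080, θ₁=-0.051, ω₁=0.895, θ₂=-0.062, ω₂=0.517
apply F[16]=+0.372 → step 17: x=-0.150, v=-1.058, θ₁=-0.034, ω₁=0.821, θ₂=-0.051, ω₂=0.508
apply F[17]=+0.797 → step 18: x=-0.171, v=-1.032, θ₁=-0.019, ω₁=0.749, θ₂=-0.041, ω₂=0.494
apply F[18]=+1.175 → step 19: x=-0.192, v=-1.002, θ₁=-0.004, ω₁=0.680, θ₂=-0.032, ω₂=0.476
apply F[19]=+1.510 → step 20: x=-0.211, v=-0.969, θ₁=0.008, ω₁=0.613, θ₂=-0.022, ω₂=0.455
apply F[20]=+1.798 → step 21: x=-0.230, v=-0.933, θ₁=0.020, ω₁=0.548, θ₂=-0.013, ω₂=0.432
apply F[21]=+2.043 → step 22: x=-0.249, v=-0.895, θ₁=0.030, ω₁=0.486, θ₂=-0.005, ω₂=0.407
apply F[22]=+2.245 → step 23: x=-0.266, v=-0.856, θ₁=0.039, ω₁=0.427, θ₂=0.003, ω₂=0.381
apply F[23]=+2.409 → step 24: x=-0.283, v=-0.816, θ₁=0.047, ω₁=0.372, θ₂=0.010, ω₂=0.354
apply F[24]=+2.535 → step 25: x=-0.299, v=-0.776, θ₁=0.054, ω₁=0.320, θ₂=0.017, ω₂=0.327
apply F[25]=+2.627 → step 26: x=-0.314, v=-0.735, θ₁=0.060, ω₁=0.272, θ₂=0.023, ω₂=0.300
apply F[26]=+2.689 → step 27: x=-0.328, v=-0.695, θ₁=0.065, ω₁=0.228, θ₂=0.029, ω₂=0.273
apply F[27]=+2.724 → step 28: x=-0.342, v=-0.656, θ₁=0.069, ω₁=0.188, θ₂=0.034, ω₂=0.247
apply F[28]=+2.736 → step 29: x=-0.354, v=-0.618, θ₁=0.073, ω₁=0.152, θ₂=0.039, ω₂=0.222
apply F[29]=+2.731 → step 30: x=-0.366, v=-0.581, θ₁=0.075, ω₁=0.119, θ₂=0.043, ω₂=0.197
apply F[30]=+2.709 → step 31: x=-0.378, v=-0.545, θ₁=0.077, ω₁=0.090, θ₂=0.047, ω₂=0.174
apply F[31]=+2.675 → step 32: x=-0.388, v=-0.511, θ₁=0.079, ω₁=0.064, θ₂=0.050, ω₂=0.152
apply F[32]=+2.631 → step 33: x=-0.398, v=-0.478, θ₁=0.080, ω₁=0.042, θ₂=0.053, ω₂=0.131
apply F[33]=+2.579 → step 34: x=-0.407, v=-0.446, θ₁=0.081, ω₁=0.022, θ₂=0.055, ω₂=0.112
apply F[34]=+2.523 → step 35: x=-0.416, v=-0.416, θ₁=0.081, ω₁=0.005, θ₂=0.057, ω₂=0.094
apply F[35]=+2.460 → step 36: x=-0.424, v=-0.387, θ₁=0.081, ω₁=-0.010, θ₂=0.059, ω₂=0.077
apply F[36]=+2.398 → step 37: x=-0.431, v=-0.360, θ₁=0.081, ω₁=-0.023, θ₂=0.061, ω₂=0.062
Max |angle| over trajectory = 0.242 rad = 13.9°.

Answer: 13.9°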